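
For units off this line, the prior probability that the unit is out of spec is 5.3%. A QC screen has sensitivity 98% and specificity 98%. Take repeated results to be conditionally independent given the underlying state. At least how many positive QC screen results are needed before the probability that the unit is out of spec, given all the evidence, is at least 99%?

Prior odds: 0.053 ÷ 0.947 = 53/947.
False-positive rate = 1 − 0.98 = 0.02; likelihood ratio of a positive = 0.98/0.02 = 49.
Target odds: 0.99 ÷ 0.01 = 99.
Need (53/947) × 49ⁿ ≥ 99, i.e. 49ⁿ ≥ 93753/53.
49¹ = 49 falls short of 93753/53 but 49² = 2401 reaches it, so n = 2.

2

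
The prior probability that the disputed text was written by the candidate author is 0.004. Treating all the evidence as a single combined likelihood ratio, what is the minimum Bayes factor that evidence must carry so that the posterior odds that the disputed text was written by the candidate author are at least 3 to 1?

Prior odds = 0.004/0.996 = 1/249.
Target odds = 3.
Required Bayes factor = 3 ÷ (1/249) = 747.

747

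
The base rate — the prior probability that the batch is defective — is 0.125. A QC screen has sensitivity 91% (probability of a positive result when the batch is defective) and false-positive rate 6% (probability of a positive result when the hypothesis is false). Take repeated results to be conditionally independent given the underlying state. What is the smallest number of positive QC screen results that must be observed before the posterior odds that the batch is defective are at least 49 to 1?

3

Prior odds: 0.125 ÷ 0.875 = 1/7.
Likelihood ratio of a positive result = 0.91/0.06 = 91/6.
Target odds = 49.
Need (1/7) × (91/6)ⁿ ≥ 49, i.e. (91/6)ⁿ ≥ 343.
(91/6)² = 8281/36 falls short of 343 but (91/6)³ = 753571/216 reaches it, so n = 3.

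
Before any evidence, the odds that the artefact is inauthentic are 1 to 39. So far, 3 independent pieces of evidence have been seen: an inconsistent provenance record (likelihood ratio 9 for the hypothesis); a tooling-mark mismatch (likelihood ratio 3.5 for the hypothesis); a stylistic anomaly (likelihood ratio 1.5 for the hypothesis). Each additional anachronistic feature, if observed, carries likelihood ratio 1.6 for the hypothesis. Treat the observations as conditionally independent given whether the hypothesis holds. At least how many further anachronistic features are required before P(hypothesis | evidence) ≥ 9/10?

5

Prior odds = 1/39.
Combined Bayes factor of the evidence already in hand = 9 × 3.5 × 1.5 = 47.25.
Odds after that evidence = (1/39) × 47.25 = 63/52.
Target odds = 0.9/0.1 = 9.
Need 1.6ⁿ ≥ 9 ÷ (63/52) = 52/7.
1.6⁴ = 6.5536 falls short of 52/7 but 1.6⁵ = 10.48576 reaches it, so n = 5.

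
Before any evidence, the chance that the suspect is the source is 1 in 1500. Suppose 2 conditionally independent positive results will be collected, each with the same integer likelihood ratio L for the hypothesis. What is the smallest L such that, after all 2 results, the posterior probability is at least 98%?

Prior odds = (1/1500)/(1499/1500) = 1/1499.
Target odds = 0.98/0.02 = 49.
Need L² ≥ 49 ÷ (1/1499) = 73451.
271² = 73441 < 73451 ≤ 73984 = 272², so L = 272.

272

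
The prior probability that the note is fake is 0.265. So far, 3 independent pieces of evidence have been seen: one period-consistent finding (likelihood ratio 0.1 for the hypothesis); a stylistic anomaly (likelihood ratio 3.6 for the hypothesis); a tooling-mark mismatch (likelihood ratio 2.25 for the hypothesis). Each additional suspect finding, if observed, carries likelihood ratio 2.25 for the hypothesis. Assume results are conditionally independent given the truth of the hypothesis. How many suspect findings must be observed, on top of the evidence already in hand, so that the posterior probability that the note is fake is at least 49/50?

7

Prior odds = 0.265/0.735 = 53/147.
Combined Bayes factor of the evidence already in hand = 0.1 × 3.6 × 2.25 = 0.81.
Odds after that evidence = (53/147) × 0.81 = 1431/4900.
Target odds = 0.98/0.02 = 49.
Need 2.25ⁿ ≥ 49 ÷ (1431/4900) = 240100/1431.
2.25⁶ = 531441/4096 falls short of 240100/1431 but 2.25⁷ = 4782969/16384 reaches it, so n = 7.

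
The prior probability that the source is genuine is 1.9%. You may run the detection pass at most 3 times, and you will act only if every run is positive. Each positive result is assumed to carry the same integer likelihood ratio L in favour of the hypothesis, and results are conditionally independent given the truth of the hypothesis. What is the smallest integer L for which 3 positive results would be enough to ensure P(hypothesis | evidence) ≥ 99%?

18

Prior odds = 0.019/0.981 = 19/981.
Target odds = 0.99/0.01 = 99.
Need L³ ≥ 99 ÷ (19/981) = 97119/19.
17³ = 4913 < 97119/19 ≤ 5832 = 18³, so L = 18.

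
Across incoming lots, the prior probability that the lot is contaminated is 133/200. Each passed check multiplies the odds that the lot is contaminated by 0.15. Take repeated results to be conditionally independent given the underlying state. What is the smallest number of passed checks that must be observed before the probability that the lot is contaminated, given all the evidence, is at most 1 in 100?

Prior odds = 0.665/0.335 = 133/67.
Likelihood ratio per passed check = 0.15.
Target odds: 0.01 ÷ 0.99 = 1/99.
Need (133/67) × 0.15ⁿ ≤ 1/99, i.e. 0.15ⁿ ≤ 67/13167.
0.15² = 0.0225 is still above 67/13167 but 0.15³ = 0.003375 is at or below it, so n = 3.

3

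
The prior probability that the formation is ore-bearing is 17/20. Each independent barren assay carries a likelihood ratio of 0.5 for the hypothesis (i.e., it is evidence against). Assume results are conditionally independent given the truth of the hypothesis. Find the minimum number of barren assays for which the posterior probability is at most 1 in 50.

9

Prior odds: 0.85 ÷ 0.15 = 17/3.
Likelihood ratio per barren assay = 0.5.
Target odds: 0.02 ÷ 0.98 = 1/49.
Need (17/3) × 0.5ⁿ ≤ 1/49, i.e. 0.5ⁿ ≤ 3/833.
0.5⁸ = 0.00390625 is still above 3/833 but 0.5⁹ = 0.001953125 is at or below it, so n = 9.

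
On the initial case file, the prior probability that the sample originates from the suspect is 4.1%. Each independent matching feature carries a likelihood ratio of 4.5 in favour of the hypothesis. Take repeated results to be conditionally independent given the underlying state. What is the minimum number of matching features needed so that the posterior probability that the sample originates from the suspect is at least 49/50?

Prior odds = 0.041/0.959 = 41/959.
Likelihood ratio per matching feature = 4.5.
Target posterior odds = 0.98/0.02 = 49.
Need (41/959) × 4.5ⁿ ≥ 49, i.e. 4.5ⁿ ≥ 46991/41.
4.5⁴ = 410.0625 falls short of 46991/41 but 4.5⁵ = 1845.28125 reaches it, so n = 5.

5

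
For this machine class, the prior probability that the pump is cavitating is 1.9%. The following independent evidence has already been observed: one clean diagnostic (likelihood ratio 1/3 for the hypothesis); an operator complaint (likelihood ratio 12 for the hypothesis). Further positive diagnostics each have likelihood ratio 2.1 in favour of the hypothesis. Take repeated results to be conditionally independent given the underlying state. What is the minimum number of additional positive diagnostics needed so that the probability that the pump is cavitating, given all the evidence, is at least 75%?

Prior odds = 0.019/0.981 = 19/981.
Combined Bayes factor of the evidence already in hand = (1/3) × 12 = 4.
Odds after that evidence = (19/981) × 4 = 76/981.
Target odds = 0.75/0.25 = 3.
Need 2.1ⁿ ≥ 3 ÷ (76/981) = 2943/76.
2.1⁴ = 19.4481 falls short of 2943/76 but 2.1⁵ = 4084101/100000 reaches it, so n = 5.

5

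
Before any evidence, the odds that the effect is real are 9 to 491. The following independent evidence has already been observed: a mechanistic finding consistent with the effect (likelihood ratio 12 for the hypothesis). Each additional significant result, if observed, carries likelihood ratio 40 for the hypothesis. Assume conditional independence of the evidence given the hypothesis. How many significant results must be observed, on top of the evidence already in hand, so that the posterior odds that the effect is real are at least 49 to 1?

2

Prior odds = 9/491.
Bayes factor of the evidence already in hand = 12.
Odds after that evidence = (9/491) × 12 = 108/491.
Target odds = 49.
Need 40ⁿ ≥ 49 ÷ (108/491) = 24059/108.
40¹ = 40 falls short of 24059/108 but 40² = 1600 reaches it, so n = 2.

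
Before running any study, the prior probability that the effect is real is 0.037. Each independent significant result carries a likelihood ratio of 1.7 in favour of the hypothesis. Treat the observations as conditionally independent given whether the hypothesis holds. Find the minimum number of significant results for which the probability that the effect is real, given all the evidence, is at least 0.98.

Prior odds = 0.037/0.963 = 37/963.
Likelihood ratio per significant result = 1.7.
Target odds: 0.98 ÷ 0.02 = 49.
Require 1.7ⁿ ≥ 49 ÷ (37/963) = 47187/37.
1.7¹³ ≈990.458 falls short of 47187/37 but 1.7¹⁴ ≈1683.78 reaches it, so n = 14.

14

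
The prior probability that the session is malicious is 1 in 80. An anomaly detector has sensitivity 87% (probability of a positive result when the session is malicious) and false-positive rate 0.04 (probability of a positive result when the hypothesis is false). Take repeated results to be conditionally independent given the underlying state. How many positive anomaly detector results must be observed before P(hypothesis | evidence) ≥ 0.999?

Prior odds = 0.0125/0.9875 = 1/79.
Likelihood ratio of a positive result = 0.87/0.04 = 21.75.
Target odds: 0.999 ÷ 0.001 = 999.
Need (1/79) × 21.75ⁿ ≥ 999, i.e. 21.75ⁿ ≥ 78921.
21.75³ = 658503/64 falls short of 78921 but 21.75⁴ = 57289761/256 reaches it, so n = 4.

4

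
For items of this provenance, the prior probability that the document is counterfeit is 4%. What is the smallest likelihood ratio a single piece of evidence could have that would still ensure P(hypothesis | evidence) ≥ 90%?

216

Prior odds = 0.04/0.96 = 1/24.
Target odds = 0.9/0.1 = 9.
Required Bayes factor = 9 ÷ (1/24) = 216.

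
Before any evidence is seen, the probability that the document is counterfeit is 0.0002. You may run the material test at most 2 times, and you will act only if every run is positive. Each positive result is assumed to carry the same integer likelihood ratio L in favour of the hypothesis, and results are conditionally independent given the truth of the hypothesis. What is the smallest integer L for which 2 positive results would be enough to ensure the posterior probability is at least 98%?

495

Prior odds = 0.0002/0.9998 = 1/4999.
Target odds = 0.98/0.02 = 49.
Need L² ≥ 49 ÷ (1/4999) = 244951.
494² = 244036 < 244951 ≤ 245025 = 495², so L = 495.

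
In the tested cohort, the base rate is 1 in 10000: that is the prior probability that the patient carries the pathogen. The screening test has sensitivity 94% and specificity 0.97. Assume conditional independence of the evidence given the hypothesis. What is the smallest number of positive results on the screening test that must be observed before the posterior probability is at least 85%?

4

Prior odds: 0.0001 ÷ 0.9999 = 1/9999.
False-positive rate = 1 − 0.97 = 0.03; likelihood ratio of a positive = 0.94/0.03 = 94/3.
Target odds: 0.85 ÷ 0.15 = 17/3.
Require (94/3)ⁿ ≥ 17/3 ÷ (1/9999) = 56661.
(94/3)³ = 830584/27 falls short of 56661 but (94/3)⁴ = 78074896/81 reaches it, so n = 4.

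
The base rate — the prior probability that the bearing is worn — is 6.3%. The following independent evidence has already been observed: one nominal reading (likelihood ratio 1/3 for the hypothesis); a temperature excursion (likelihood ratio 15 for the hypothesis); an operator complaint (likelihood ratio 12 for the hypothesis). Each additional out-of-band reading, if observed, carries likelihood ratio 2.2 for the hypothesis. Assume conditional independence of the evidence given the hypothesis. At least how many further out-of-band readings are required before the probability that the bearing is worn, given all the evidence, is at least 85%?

1

Prior odds = 0.063/0.937 = 63/937.
Combined Bayes factor of the evidence already in hand = (1/3) × 15 × 12 = 60.
Odds after that evidence = (63/937) × 60 = 3780/937.
Target odds = 0.85/0.15 = 17/3.
Need 2.2ⁿ ≥ 17/3 ÷ (3780/937) = 15929/11340.
2.2¹ = 2.2, which meets the required 15929/11340; so n = 1.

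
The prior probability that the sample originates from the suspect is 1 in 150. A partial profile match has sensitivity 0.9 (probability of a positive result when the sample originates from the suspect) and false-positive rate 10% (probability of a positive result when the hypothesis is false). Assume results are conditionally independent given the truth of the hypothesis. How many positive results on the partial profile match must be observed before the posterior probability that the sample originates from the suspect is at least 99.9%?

Prior odds = (1/150)/(149/150) = 1/149.
Likelihood ratio of a positive result = 0.9/0.1 = 9.
Target posterior odds = 0.999/0.001 = 999.
Need (1/149) × 9ⁿ ≥ 999, i.e. 9ⁿ ≥ 148851.
9⁵ = 59049 falls short of 148851 but 9⁶ = 531441 reaches it, so n = 6.

6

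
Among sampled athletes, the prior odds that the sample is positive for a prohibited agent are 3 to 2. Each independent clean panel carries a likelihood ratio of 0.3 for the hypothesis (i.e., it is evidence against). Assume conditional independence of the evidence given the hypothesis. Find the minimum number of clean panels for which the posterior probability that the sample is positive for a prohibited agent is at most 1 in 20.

3

Prior odds = 1.5.
Likelihood ratio per clean panel = 0.3.
Target odds: 0.05 ÷ 0.95 = 1/19.
Need 1.5 × 0.3ⁿ ≤ 1/19, i.e. 0.3ⁿ ≤ 2/57.
0.3² = 0.09 is still above 2/57 but 0.3³ = 0.027 is at or below it, so n = 3.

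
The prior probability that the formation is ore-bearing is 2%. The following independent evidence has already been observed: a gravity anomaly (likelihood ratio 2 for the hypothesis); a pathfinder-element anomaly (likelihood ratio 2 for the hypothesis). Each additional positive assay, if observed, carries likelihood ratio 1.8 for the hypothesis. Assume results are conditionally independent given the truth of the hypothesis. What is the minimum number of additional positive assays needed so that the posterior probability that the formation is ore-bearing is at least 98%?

Prior odds = 0.02/0.98 = 1/49.
Combined Bayes factor of the evidence already in hand = 2 × 2 = 4.
Odds after that evidence = (1/49) × 4 = 4/49.
Target odds = 0.98/0.02 = 49.
Need 1.8ⁿ ≥ 49 ÷ (4/49) = 600.25.
1.8¹⁰ ≈357.047 falls short of 600.25 but 1.8¹¹ ≈642.684 reaches it, so n = 11.

11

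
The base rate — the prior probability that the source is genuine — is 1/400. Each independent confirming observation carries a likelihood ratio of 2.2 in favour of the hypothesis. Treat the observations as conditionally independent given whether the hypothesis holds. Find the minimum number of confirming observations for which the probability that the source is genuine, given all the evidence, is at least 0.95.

Prior odds = 0.0025/0.9975 = 1/399.
Likelihood ratio per confirming observation = 2.2.
Target posterior odds = 0.95/0.05 = 19.
Need (1/399) × 2.2ⁿ ≥ 19, i.e. 2.2ⁿ ≥ 7581.
2.2¹¹ ≈5843.18 falls short of 7581 but 2.2¹² ≈12855 reaches it, so n = 12.

12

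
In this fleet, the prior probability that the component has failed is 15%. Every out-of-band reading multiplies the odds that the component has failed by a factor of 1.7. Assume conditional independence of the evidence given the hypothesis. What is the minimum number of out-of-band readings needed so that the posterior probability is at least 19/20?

Prior odds: 0.15 ÷ 0.85 = 3/17.
Likelihood ratio per out-of-band reading = 1.7.
Target posterior odds = 0.95/0.05 = 19.
Need (3/17) × 1.7ⁿ ≥ 19, i.e. 1.7ⁿ ≥ 323/3.
1.7⁸ ≈69.7576 falls short of 323/3 but 1.7⁹ ≈118.588 reaches it, so n = 9.

9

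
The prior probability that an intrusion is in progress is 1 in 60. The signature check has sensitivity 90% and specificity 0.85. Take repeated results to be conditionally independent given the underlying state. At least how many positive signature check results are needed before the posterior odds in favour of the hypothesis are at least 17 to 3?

4

Prior odds: (1/60) ÷ (59/60) = 1/59.
False-positive rate = 1 − 0.85 = 0.15; likelihood ratio of a positive = 0.9/0.15 = 6.
Target odds = 17/3.
Require 6ⁿ ≥ 17/3 ÷ (1/59) = 1003/3.
6³ = 216 falls short of 1003/3 but 6⁴ = 1296 reaches it, so n = 4.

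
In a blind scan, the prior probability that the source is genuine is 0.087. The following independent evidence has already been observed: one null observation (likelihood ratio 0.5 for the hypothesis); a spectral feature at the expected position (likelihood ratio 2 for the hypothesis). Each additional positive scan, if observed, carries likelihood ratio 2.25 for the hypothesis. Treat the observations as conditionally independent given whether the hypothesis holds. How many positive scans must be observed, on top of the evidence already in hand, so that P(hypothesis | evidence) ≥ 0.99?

9

Prior odds = 0.087/0.913 = 87/913.
Combined Bayes factor of the evidence already in hand = 0.5 × 2 = 1.
Odds after that evidence = (87/913) × 1 = 87/913.
Target odds = 0.99/0.01 = 99.
Need 2.25ⁿ ≥ 99 ÷ (87/913) = 30129/29.
2.25⁸ = 43046721/65536 falls short of 30129/29 but 2.25⁹ = 387420489/262144 reaches it, so n = 9.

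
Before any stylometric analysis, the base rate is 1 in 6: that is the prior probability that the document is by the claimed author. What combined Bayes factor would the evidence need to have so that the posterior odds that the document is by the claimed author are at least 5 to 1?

Prior odds = (1/6)/(5/6) = 0.2.
Target odds = 5.
Required Bayes factor = 5 ÷ 0.2 = 25.

25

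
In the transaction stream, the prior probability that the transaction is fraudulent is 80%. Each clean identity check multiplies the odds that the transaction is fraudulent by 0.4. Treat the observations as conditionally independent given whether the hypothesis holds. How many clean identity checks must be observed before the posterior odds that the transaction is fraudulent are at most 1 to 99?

Prior odds = 0.8/0.2 = 4.
Likelihood ratio per clean identity check = 0.4.
Target odds = 1/99.
Need 4 × 0.4ⁿ ≤ 1/99, i.e. 0.4ⁿ ≤ 1/396.
0.4⁶ = 64/15625 is still above 1/396 but 0.4⁷ = 128/78125 is at or below it, so n = 7.

7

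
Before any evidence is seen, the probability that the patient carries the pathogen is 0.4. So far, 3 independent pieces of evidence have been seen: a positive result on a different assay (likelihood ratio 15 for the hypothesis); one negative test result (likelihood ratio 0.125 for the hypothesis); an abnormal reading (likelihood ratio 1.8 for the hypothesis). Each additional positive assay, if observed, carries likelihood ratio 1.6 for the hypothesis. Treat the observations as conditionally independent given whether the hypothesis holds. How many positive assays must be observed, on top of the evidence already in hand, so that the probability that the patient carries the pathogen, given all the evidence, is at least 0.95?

Prior odds = 0.4/0.6 = 2/3.
Combined Bayes factor of the evidence already in hand = 15 × 0.125 × 1.8 = 3.375.
Odds after that evidence = (2/3) × 3.375 = 2.25.
Target odds = 0.95/0.05 = 19.
Need 1.6ⁿ ≥ 19 ÷ 2.25 = 76/9.
1.6⁴ = 6.5536 falls short of 76/9 but 1.6⁵ = 10.48576 reaches it, so n = 5.

5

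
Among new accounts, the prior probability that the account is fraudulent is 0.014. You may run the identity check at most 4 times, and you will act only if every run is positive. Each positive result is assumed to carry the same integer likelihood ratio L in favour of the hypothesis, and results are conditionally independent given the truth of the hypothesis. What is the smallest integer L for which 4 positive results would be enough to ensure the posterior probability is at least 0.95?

7

Prior odds = 0.014/0.986 = 7/493.
Target odds = 0.95/0.05 = 19.
Need L⁴ ≥ 19 ÷ (7/493) = 9367/7.
6⁴ = 1296 < 9367/7 ≤ 2401 = 7⁴, so L = 7.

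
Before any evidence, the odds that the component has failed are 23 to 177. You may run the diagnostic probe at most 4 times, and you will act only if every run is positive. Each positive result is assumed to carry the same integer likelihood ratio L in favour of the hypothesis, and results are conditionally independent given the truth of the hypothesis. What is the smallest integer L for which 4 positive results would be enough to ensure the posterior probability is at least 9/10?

3

Prior odds = 23/177.
Target odds = 0.9/0.1 = 9.
Need L⁴ ≥ 9 ÷ (23/177) = 1593/23.
2⁴ = 16 < 1593/23 ≤ 81 = 3⁴, so L = 3.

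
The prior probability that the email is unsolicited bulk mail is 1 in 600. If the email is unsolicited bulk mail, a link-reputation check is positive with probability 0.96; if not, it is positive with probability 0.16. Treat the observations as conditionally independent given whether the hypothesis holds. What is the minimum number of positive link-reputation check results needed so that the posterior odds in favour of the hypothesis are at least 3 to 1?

5

Prior odds: (1/600) ÷ (599/600) = 1/599.
Likelihood ratio of a positive = 0.96/0.16 = 6.
Target odds = 3.
Need (1/599) × 6ⁿ ≥ 3, i.e. 6ⁿ ≥ 1797.
6⁴ = 1296 falls short of 1797 but 6⁵ = 7776 reaches it, so n = 5.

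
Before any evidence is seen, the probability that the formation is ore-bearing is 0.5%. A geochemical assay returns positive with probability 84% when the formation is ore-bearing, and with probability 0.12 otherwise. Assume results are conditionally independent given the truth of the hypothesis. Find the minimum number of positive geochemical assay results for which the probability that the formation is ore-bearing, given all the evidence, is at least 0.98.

Prior odds: 0.005 ÷ 0.995 = 1/199.
Likelihood ratio of a positive result = 0.84/0.12 = 7.
Target odds: 0.98 ÷ 0.02 = 49.
Require 7ⁿ ≥ 49 ÷ (1/199) = 9751.
7⁴ = 2401 falls short of 9751 but 7⁵ = 16807 reaches it, so n = 5.

5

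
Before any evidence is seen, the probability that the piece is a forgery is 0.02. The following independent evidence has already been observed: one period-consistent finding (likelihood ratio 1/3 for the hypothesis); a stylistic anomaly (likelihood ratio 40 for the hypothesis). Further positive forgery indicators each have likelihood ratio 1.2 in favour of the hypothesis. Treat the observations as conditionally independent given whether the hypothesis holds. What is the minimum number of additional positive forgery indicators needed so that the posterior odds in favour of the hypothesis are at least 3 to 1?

14

Prior odds = 0.02/0.98 = 1/49.
Combined Bayes factor of the evidence already in hand = (1/3) × 40 = 40/3.
Odds after that evidence = (1/49) × 40/3 = 40/147.
Target odds = 3.
Need 1.2ⁿ ≥ 3 ÷ (40/147) = 11.025.
1.2¹³ ≈10.6993 falls short of 11.025 but 1.2¹⁴ ≈12.8392 reaches it, so n = 14.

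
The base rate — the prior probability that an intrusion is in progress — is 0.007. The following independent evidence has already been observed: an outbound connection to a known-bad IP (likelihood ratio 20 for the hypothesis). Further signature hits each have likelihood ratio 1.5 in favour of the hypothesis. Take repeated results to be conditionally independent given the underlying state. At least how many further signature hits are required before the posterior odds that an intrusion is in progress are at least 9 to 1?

11

Prior odds = 0.007/0.993 = 7/993.
Bayes factor of the evidence already in hand = 20.
Odds after that evidence = (7/993) × 20 = 140/993.
Target odds = 9.
Need 1.5ⁿ ≥ 9 ÷ (140/993) = 8937/140.
1.5¹⁰ = 59049/1024 falls short of 8937/140 but 1.5¹¹ = 177147/2048 reaches it, so n = 11.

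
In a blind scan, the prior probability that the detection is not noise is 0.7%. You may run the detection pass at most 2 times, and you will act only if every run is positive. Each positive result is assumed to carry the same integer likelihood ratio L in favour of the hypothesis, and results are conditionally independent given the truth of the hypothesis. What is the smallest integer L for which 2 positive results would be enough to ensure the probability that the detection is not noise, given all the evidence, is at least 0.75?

21

Prior odds = 0.007/0.993 = 7/993.
Target odds = 0.75/0.25 = 3.
Need L² ≥ 3 ÷ (7/993) = 2979/7.
20² = 400 < 2979/7 ≤ 441 = 21², so L = 21.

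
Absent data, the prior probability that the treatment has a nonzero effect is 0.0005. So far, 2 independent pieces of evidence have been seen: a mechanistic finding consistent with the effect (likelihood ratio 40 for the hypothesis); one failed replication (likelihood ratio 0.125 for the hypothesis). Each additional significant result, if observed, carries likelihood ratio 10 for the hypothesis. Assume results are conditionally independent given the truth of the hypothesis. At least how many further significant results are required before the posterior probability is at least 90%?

Prior odds = 0.0005/0.9995 = 1/1999.
Combined Bayes factor of the evidence already in hand = 40 × 0.125 = 5.
Odds after that evidence = (1/1999) × 5 = 5/1999.
Target odds = 0.9/0.1 = 9.
Need 10ⁿ ≥ 9 ÷ (5/1999) = 3598.2.
10³ = 1000 falls short of 3598.2 but 10⁴ = 10000 reaches it, so n = 4.

4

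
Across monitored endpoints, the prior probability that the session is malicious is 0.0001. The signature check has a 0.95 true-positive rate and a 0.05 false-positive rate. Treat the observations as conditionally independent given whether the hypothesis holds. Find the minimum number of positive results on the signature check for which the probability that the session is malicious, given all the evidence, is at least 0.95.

5

Prior odds = 0.0001/0.9999 = 1/9999.
Likelihood ratio of a positive result = 0.95/0.05 = 19.
Target posterior odds = 0.95/0.05 = 19.
Require 19ⁿ ≥ 19 ÷ (1/9999) = 189981.
19⁴ = 130321 falls short of 189981 but 19⁵ = 2476099 reaches it, so n = 5.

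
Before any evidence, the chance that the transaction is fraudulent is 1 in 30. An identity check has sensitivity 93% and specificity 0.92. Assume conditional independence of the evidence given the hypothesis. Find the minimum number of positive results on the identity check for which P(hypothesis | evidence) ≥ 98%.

3

Prior odds = (1/30)/(29/30) = 1/29.
False-positive rate = 1 − 0.92 = 0.08; likelihood ratio of a positive = 0.93/0.08 = 11.625.
Target odds: 0.98 ÷ 0.02 = 49.
Need (1/29) × 11.625ⁿ ≥ 49, i.e. 11.625ⁿ ≥ 1421.
11.625² = 135.140625 falls short of 1421 but 11.625³ = 804357/512 reaches it, so n = 3.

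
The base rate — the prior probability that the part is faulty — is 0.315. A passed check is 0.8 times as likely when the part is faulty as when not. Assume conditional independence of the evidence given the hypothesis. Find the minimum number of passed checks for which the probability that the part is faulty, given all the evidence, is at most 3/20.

Prior odds = 0.315/0.685 = 63/137.
Likelihood ratio per passed check = 0.8.
Target odds: 0.15 ÷ 0.85 = 3/17.
Require 0.8ⁿ ≤ 3/17 ÷ (63/137) = 137/357.
0.8⁴ = 0.4096 is still above 137/357 but 0.8⁵ = 0.32768 is at or below it, so n = 5.

5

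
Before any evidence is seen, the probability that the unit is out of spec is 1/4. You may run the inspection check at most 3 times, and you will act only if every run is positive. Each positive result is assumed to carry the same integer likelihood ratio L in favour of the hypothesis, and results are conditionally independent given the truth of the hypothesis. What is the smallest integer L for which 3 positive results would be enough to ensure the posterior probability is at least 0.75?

Prior odds = 0.25/0.75 = 1/3.
Target odds = 0.75/0.25 = 3.
Need L³ ≥ 3 ÷ (1/3) = 9.
2³ = 8 < 9 ≤ 27 = 3³, so L = 3.

3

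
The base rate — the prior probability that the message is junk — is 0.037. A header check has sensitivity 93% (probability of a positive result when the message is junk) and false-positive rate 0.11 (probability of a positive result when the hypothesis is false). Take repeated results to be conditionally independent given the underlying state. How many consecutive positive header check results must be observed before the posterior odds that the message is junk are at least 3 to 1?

Prior odds = 0.037/0.963 = 37/963.
Likelihood ratio of a positive result = 0.93/0.11 = 93/11.
Target odds = 3.
Need (37/963) × (93/11)ⁿ ≥ 3, i.e. (93/11)ⁿ ≥ 2889/37.
(93/11)² = 8649/121 falls short of 2889/37 but (93/11)³ = 804357/1331 reaches it, so n = 3.

3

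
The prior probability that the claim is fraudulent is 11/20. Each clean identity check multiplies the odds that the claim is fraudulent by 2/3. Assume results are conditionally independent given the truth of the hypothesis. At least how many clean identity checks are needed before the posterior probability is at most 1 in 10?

Prior odds: 0.55 ÷ 0.45 = 11/9.
Likelihood ratio per clean identity check = 2/3.
Target odds: 0.1 ÷ 0.9 = 1/9.
Need (11/9) × (2/3)ⁿ ≤ 1/9, i.e. (2/3)ⁿ ≤ 1/11.
(2/3)⁵ = 32/243 is still above 1/11 but (2/3)⁶ = 64/729 is at or below it, so n = 6.

6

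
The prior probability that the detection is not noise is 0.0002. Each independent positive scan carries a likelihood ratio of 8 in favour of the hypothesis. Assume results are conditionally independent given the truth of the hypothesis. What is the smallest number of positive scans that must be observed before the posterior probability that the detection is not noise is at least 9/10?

6

Prior odds = 0.0002/0.9998 = 1/4999.
Likelihood ratio per positive scan = 8.
Target odds: 0.9 ÷ 0.1 = 9.
Need (1/4999) × 8ⁿ ≥ 9, i.e. 8ⁿ ≥ 44991.
8⁵ = 32768 falls short of 44991 but 8⁶ = 262144 reaches it, so n = 6.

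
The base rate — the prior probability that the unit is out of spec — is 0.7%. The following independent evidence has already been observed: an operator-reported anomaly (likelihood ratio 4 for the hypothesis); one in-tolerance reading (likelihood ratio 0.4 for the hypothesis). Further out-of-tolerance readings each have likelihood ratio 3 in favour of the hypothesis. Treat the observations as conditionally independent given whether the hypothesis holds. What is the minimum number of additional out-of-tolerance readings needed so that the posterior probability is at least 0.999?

Prior odds = 0.007/0.993 = 7/993.
Combined Bayes factor of the evidence already in hand = 4 × 0.4 = 1.6.
Odds after that evidence = (7/993) × 1.6 = 56/4965.
Target odds = 0.999/0.001 = 999.
Need 3ⁿ ≥ 999 ÷ (56/4965) = 4960035/56.
3¹⁰ = 59049 falls short of 4960035/56 but 3¹¹ = 177147 reaches it, so n = 11.

11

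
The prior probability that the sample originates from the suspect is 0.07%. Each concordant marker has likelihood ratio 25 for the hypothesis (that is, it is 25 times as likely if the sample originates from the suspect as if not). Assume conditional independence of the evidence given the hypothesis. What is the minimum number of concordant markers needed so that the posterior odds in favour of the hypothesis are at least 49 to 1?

4

Prior odds = 0.0007/0.9993 = 7/9993.
Likelihood ratio per concordant marker = 25.
Target odds = 49.
Require 25ⁿ ≥ 49 ÷ (7/9993) = 69951.
25³ = 15625 falls short of 69951 but 25⁴ = 390625 reaches it, so n = 4.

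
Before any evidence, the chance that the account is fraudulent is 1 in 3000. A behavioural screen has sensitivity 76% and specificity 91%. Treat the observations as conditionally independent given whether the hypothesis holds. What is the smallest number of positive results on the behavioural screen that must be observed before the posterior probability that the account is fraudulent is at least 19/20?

Prior odds: (1/3000) ÷ (2999/3000) = 1/2999.
False-positive rate = 1 − 0.91 = 0.09; likelihood ratio of a positive = 0.76/0.09 = 76/9.
Target odds: 0.95 ÷ 0.05 = 19.
Need (1/2999) × (76/9)ⁿ ≥ 19, i.e. (76/9)ⁿ ≥ 56981.
(76/9)⁵ ≈42939.3 falls short of 56981 but (76/9)⁶ ≈362599 reaches it, so n = 6.

6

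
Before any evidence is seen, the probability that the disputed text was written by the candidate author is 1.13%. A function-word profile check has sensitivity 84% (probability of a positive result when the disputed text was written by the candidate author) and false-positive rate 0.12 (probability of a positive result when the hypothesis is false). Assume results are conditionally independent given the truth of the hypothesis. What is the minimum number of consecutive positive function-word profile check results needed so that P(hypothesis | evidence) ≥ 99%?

Prior odds: 0.0113 ÷ 0.9887 = 113/9887.
Likelihood ratio of a positive result = 0.84/0.12 = 7.
Target posterior odds = 0.99/0.01 = 99.
Require 7ⁿ ≥ 99 ÷ (113/9887) = 978813/113.
7⁴ = 2401 falls short of 978813/113 but 7⁵ = 16807 reaches it, so n = 5.

5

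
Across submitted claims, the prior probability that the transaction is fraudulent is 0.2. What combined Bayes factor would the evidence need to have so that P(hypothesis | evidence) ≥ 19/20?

Prior odds = 0.2/0.8 = 0.25.
Target odds = 0.95/0.05 = 19.
Required Bayes factor = 19 ÷ 0.25 = 76.

76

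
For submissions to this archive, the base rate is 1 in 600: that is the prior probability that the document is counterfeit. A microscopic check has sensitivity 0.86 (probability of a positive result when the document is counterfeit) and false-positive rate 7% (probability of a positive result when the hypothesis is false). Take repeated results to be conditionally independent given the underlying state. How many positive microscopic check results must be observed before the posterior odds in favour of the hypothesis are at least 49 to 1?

5

Prior odds = (1/600)/(599/600) = 1/599.
Likelihood ratio of a positive result = 0.86/0.07 = 86/7.
Target odds = 49.
Need (1/599) × (86/7)ⁿ ≥ 49, i.e. (86/7)ⁿ ≥ 29351.
(86/7)⁴ = 54700816/2401 falls short of 29351 but (86/7)⁵ ≈279899 reaches it, so n = 5.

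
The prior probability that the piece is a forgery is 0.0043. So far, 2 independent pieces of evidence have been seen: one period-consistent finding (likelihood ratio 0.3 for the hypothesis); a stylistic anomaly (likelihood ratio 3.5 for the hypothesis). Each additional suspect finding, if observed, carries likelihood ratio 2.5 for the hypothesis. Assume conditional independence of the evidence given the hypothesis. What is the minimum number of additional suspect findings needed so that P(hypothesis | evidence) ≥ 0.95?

Prior odds = 0.0043/0.9957 = 43/9957.
Combined Bayes factor of the evidence already in hand = 0.3 × 3.5 = 1.05.
Odds after that evidence = (43/9957) × 1.05 = 301/66380.
Target odds = 0.95/0.05 = 19.
Need 2.5ⁿ ≥ 19 ÷ (301/66380) = 1261220/301.
2.5⁹ = 1953125/512 falls short of 1261220/301 but 2.5¹⁰ = 9765625/1024 reaches it, so n = 10.

10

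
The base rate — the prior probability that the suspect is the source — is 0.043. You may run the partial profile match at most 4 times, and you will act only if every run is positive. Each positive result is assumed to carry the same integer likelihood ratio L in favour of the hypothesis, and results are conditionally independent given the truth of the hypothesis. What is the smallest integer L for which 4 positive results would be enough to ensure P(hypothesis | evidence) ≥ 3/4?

Prior odds = 0.043/0.957 = 43/957.
Target odds = 0.75/0.25 = 3.
Need L⁴ ≥ 3 ÷ (43/957) = 2871/43.
2⁴ = 16 < 2871/43 ≤ 81 = 3⁴, so L = 3.

3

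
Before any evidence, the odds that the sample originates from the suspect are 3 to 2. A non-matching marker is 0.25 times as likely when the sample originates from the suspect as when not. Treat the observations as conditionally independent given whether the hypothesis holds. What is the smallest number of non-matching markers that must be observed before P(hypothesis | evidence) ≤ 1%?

4

Prior odds = 1.5.
Likelihood ratio per non-matching marker = 0.25.
Target odds: 0.01 ÷ 0.99 = 1/99.
Require 0.25ⁿ ≤ 1/99 ÷ 1.5 = 2/297.
0.25³ = 0.015625 is still above 2/297 but 0.25⁴ = 0.00390625 is at or below it, so n = 4.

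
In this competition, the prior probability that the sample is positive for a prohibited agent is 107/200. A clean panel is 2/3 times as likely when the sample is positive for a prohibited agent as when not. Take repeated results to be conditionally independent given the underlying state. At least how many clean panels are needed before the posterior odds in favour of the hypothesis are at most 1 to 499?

16

Prior odds = 0.535/0.465 = 107/93.
Likelihood ratio per clean panel = 2/3.
Target odds = 1/499.
Require (2/3)ⁿ ≤ 1/499 ÷ (107/93) = 93/53393.
(2/3)¹⁵ = 32768/14348907 is still above 93/53393 but (2/3)¹⁶ = 65536/43046721 is at or below it, so n = 16.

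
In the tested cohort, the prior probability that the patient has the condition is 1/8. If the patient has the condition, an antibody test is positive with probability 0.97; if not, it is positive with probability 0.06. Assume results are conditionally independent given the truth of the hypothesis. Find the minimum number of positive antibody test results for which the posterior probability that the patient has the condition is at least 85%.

2

Prior odds = 0.125/0.875 = 1/7.
Likelihood ratio of a positive = 0.97/0.06 = 97/6.
Target odds: 0.85 ÷ 0.15 = 17/3.
Need (1/7) × (97/6)ⁿ ≥ 17/3, i.e. (97/6)ⁿ ≥ 119/3.
(97/6)¹ = 97/6 falls short of 119/3 but (97/6)² = 9409/36 reaches it, so n = 2.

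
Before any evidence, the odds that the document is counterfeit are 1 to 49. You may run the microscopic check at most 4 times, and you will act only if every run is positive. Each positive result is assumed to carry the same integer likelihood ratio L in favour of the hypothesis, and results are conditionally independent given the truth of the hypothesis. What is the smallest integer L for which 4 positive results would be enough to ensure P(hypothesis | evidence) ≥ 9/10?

Prior odds = 1/49.
Target odds = 0.9/0.1 = 9.
Need L⁴ ≥ 9 ÷ (1/49) = 441.
4⁴ = 256 < 441 ≤ 625 = 5⁴, so L = 5.

5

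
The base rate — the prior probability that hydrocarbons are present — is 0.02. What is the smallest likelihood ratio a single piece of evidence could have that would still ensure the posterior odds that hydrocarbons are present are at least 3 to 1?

147

Prior odds = 0.02/0.98 = 1/49.
Target odds = 3.
Required Bayes factor = 3 ÷ (1/49) = 147.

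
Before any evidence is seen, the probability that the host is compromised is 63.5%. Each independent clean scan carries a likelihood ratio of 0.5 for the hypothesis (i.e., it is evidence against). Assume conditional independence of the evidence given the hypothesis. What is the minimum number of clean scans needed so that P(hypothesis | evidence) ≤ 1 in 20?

6

Prior odds = 0.635/0.365 = 127/73.
Likelihood ratio per clean scan = 0.5.
Target posterior odds = 0.05/0.95 = 1/19.
Require 0.5ⁿ ≤ 1/19 ÷ (127/73) = 73/2413.
0.5⁵ = 0.03125 is still above 73/2413 but 0.5⁶ = 0.015625 is at or below it, so n = 6.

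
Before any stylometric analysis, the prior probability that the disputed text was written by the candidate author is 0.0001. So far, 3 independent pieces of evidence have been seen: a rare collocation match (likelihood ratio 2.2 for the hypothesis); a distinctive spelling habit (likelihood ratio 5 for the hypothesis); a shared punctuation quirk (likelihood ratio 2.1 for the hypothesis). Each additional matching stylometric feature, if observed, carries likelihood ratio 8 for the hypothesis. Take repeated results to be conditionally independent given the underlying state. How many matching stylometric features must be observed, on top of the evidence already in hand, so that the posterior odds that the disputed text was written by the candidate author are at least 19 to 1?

5

Prior odds = 0.0001/0.9999 = 1/9999.
Combined Bayes factor of the evidence already in hand = 2.2 × 5 × 2.1 = 23.1.
Odds after that evidence = (1/9999) × 23.1 = 7/3030.
Target odds = 19.
Need 8ⁿ ≥ 19 ÷ (7/3030) = 57570/7.
8⁴ = 4096 falls short of 57570/7 but 8⁵ = 32768 reaches it, so n = 5.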